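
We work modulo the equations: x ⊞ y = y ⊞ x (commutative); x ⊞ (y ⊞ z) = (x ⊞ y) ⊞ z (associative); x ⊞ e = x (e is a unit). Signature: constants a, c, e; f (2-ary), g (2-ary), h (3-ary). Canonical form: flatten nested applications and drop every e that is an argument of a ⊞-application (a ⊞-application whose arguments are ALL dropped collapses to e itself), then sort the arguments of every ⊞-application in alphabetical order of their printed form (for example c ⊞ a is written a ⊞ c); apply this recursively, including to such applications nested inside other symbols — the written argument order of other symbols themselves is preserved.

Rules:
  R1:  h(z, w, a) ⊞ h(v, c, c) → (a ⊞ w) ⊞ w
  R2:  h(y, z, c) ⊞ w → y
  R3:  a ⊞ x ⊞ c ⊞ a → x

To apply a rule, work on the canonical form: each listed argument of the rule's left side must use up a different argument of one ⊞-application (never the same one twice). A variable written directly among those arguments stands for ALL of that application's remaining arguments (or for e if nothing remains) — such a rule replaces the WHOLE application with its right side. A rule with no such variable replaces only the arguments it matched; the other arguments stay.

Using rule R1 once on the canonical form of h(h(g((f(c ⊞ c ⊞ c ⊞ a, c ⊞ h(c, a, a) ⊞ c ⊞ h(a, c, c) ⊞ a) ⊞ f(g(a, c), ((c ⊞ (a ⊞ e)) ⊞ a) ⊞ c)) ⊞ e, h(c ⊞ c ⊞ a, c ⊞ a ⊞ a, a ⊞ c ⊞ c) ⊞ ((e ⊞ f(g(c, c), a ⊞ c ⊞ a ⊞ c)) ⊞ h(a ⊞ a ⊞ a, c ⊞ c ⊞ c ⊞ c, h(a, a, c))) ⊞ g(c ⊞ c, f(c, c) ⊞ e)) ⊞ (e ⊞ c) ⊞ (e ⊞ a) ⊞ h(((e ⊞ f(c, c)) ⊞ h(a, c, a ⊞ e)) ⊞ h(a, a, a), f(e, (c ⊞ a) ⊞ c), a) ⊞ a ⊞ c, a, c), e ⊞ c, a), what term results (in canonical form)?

Canonical form:  h(h(a ⊞ a ⊞ c ⊞ c ⊞ g(f(a ⊞ c ⊞ c ⊞ c, a ⊞ c ⊞ c ⊞ h(a, c, c) ⊞ h(c, a, a)) ⊞ f(g(a, c), a ⊞ a ⊞ c ⊞ c), f(g(c, c), a ⊞ a ⊞ c ⊞ c) ⊞ g(c ⊞ c, f(c, c)) ⊞ h(a ⊞ a ⊞ a, c ⊞ c ⊞ c ⊞ c, h(a, a, c)) ⊞ h(a ⊞ c ⊞ c, a ⊞ a ⊞ c, a ⊞ c ⊞ c)) ⊞ h(f(c, c) ⊞ h(a, a, a) ⊞ h(a, c, a), f(e, a ⊞ c ⊞ c), a), a, c), c, a)
Apply R1:  consuming h(a, c, c), h(c, a, a);  v := a, w := a, z := c
Result:  h(h(a ⊞ a ⊞ c ⊞ c ⊞ g(f(a ⊞ c ⊞ c ⊞ c, a ⊞ a ⊞ a ⊞ a ⊞ c ⊞ c) ⊞ f(g(a, c), a ⊞ a ⊞ c ⊞ c), f(g(c, c), a ⊞ a ⊞ c ⊞ c) ⊞ g(c ⊞ c, f(c, c)) ⊞ h(a ⊞ a ⊞ a, c ⊞ c ⊞ c ⊞ c, h(a, a, c)) ⊞ h(a ⊞ c ⊞ c, a ⊞ a ⊞ c, a ⊞ c ⊞ c)) ⊞ h(f(c, c) ⊞ h(a, a, a) ⊞ h(a, c, a), f(e, a ⊞ c ⊞ c), a), a, c), c, a)

Answer: h(h(a ⊞ a ⊞ c ⊞ c ⊞ g(f(a ⊞ c ⊞ c ⊞ c, a ⊞ a ⊞ a ⊞ a ⊞ c ⊞ c) ⊞ f(g(a, c), a ⊞ a ⊞ c ⊞ c), f(g(c, c), a ⊞ a ⊞ c ⊞ c) ⊞ g(c ⊞ c, f(c, c)) ⊞ h(a ⊞ a ⊞ a, c ⊞ c ⊞ c ⊞ c, h(a, a, c)) ⊞ h(a ⊞ c ⊞ c, a ⊞ a ⊞ c, a ⊞ c ⊞ c)) ⊞ h(f(c, c) ⊞ h(a, a, a) ⊞ h(a, c, a), f(e, a ⊞ c ⊞ c), a), a, c), c, a)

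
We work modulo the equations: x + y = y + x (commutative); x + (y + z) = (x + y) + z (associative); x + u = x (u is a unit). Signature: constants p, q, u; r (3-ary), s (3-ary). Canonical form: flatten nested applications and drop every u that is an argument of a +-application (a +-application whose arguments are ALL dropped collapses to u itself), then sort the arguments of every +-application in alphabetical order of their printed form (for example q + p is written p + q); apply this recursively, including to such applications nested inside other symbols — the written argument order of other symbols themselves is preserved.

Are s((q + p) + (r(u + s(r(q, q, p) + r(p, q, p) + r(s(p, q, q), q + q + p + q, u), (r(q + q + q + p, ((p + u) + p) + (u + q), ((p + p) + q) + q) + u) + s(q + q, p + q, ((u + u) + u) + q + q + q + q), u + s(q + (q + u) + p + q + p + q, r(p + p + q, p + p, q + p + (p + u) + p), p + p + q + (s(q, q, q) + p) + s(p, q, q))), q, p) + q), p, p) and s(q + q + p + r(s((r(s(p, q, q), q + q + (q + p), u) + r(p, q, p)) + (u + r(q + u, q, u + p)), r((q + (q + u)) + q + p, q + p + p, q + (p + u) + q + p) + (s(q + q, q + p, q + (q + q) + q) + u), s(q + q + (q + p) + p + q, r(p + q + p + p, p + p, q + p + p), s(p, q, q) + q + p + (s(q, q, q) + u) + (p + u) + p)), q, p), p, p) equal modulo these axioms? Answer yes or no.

Left:  s((q + p) + (r(u + s(r(q, q, p) + r(p, q, p) + r(s(p, q, q), q + q + p + q, u), (r(q + q + q + p, ((p + u) + p) + (u + q), ((p + p) + q) + q) + u) + s(q + q, p + q, ((u + u) + u) + q + q + q + q), u + s(q + (q + u) + p + q + p + q, r(p + p + q, p + p, q + p + (p + u) + p), p + p + q + (s(q, q, q) + p) + s(p, q, q))), q, p) + q), p, p)
  Focus inside:  (q + p) + (r(u + s(r(q, q, p) + r(p, q, p) + r(s(p, q, q), q + q + p + q, u), (r(q + q + q + p, ((p + u) + p) + (u + q), ((p + p) + q) + q) + u) + s(q + q, p + q, ((u + u) + u) + q + q + q + q), u + s(q + (q + u) + p + q + p + q, r(p + p + q, p + p, q + p + (p + u) + p), p + p + q + (s(q, q, q) + p) + s(p, q, q))), q, p) + q)
  Merge nested applications:  q + p + r(u + s(r(q, q, p) + r(p, q, p) + r(s(p, q, q), q + q + p + q, u), (r(q + q + q + p, ((p + u) + p) + (u + q), ((p + p) + q) + q) + u) + s(q + q, p + q, ((u + u) + u) + q + q + q + q), u + s(q + (q + u) + p + q + p + q, r(p + p + q, p + p, q + p + (p + u) + p), p + p + q + (s(q, q, q) + p) + s(p, q, q))), q, p) + q
  Canonicalize subterm:  r(u + s(r(q, q, p) + r(p, q, p) + r(s(p, q, q), q + q + p + q, u), (r(q + q + q + p, ((p + u) + p) + (u + q), ((p + p) + q) + q) + u) + s(q + q, p + q, ((u + u) + u) + q + q + q + q), u + s(q + (q + u) + p + q + p + q, r(p + p + q, p + p, q + p + (p + u) + p), p + p + q + (s(q, q, q) + p) + s(p, q, q))), q, p)  →  r(s(r(p, q, p) + r(q, q, p) + r(s(p, q, q), p + q + q + q, u), r(p + q + q + q, p + p + q, p + p + q + q) + s(q + q, p + q, q + q + q + q), s(p + p + q + q + q + q, r(p + p + q, p + p, p + p + p + q), p + p + p + q + s(p, q, q) + s(q, q, q))), q, p)
  Sort:  p + q + q + r(s(r(p, q, p) + r(q, q, p) + r(s(p, q, q), p + q + q + q, u), r(p + q + q + q, p + p + q, p + p + q + q) + s(q + q, p + q, q + q + q + q), s(p + p + q + q + q + q, r(p + p + q, p + p, p + p + p + q), p + p + p + q + s(p, q, q) + s(q, q, q))), q, p)
  Put back:  s(p + q + q + r(s(r(p, q, p) + r(q, q, p) + r(s(p, q, q), p + q + q + q, u), r(p + q + q + q, p + p + q, p + p + q + q) + s(q + q, p + q, q + q + q + q), s(p + p + q + q + q + q, r(p + p + q, p + p, p + p + p + q), p + p + p + q + s(p, q, q) + s(q, q, q))), q, p), p, p)
Right:  s(q + q + p + r(s((r(s(p, q, q), q + q + (q + p), u) + r(p, q, p)) + (u + r(q + u, q, u + p)), r((q + (q + u)) + q + p, q + p + p, q + (p + u) + q + p) + (s(q + q, q + p, q + (q + q) + q) + u), s(q + q + (q + p) + p + q, r(p + q + p + p, p + p, q + p + p), s(p, q, q) + q + p + (s(q, q, q) + u) + (p + u) + p)), q, p), p, p)
  Focus inside:  q + q + p + r(s((r(s(p, q, q), q + q + (q + p), u) + r(p, q, p)) + (u + r(q + u, q, u + p)), r((q + (q + u)) + q + p, q + p + p, q + (p + u) + q + p) + (s(q + q, q + p, q + (q + q) + q) + u), s(q + q + (q + p) + p + q, r(p + q + p + p, p + p, q + p + p), s(p, q, q) + q + p + (s(q, q, q) + u) + (p + u) + p)), q, p)
  Simplify inside:  r(s((r(s(p, q, q), q + q + (q + p), u) + r(p, q, p)) + (u + r(q + u, q, u + p)), r((q + (q + u)) + q + p, q + p + p, q + (p + u) + q + p) + (s(q + q, q + p, q + (q + q) + q) + u), s(q + q + (q + p) + p + q, r(p + q + p + p, p + p, q + p + p), s(p, q, q) + q + p + (s(q, q, q) + u) + (p + u) + p)), q, p)  →  r(s(r(p, q, p) + r(q, q, p) + r(s(p, q, q), p + q + q + q, u), r(p + q + q + q, p + p + q, p + p + q + q) + s(q + q, p + q, q + q + q + q), s(p + p + q + q + q + q, r(p + p + p + q, p + p, p + p + q), p + p + p + q + s(p, q, q) + s(q, q, q))), q, p)
  Order the arguments:  p + q + q + r(s(r(p, q, p) + r(q, q, p) + r(s(p, q, q), p + q + q + q, u), r(p + q + q + q, p + p + q, p + p + q + q) + s(q + q, p + q, q + q + q + q), s(p + p + q + q + q + q, r(p + p + p + q, p + p, p + p + q), p + p + p + q + s(p, q, q) + s(q, q, q))), q, p)
  Put back:  s(p + q + q + r(s(r(p, q, p) + r(q, q, p) + r(s(p, q, q), p + q + q + q, u), r(p + q + q + q, p + p + q, p + p + q + q) + s(q + q, p + q, q + q + q + q), s(p + p + q + q + q + q, r(p + p + p + q, p + p, p + p + q), p + p + p + q + s(p, q, q) + s(q, q, q))), q, p), p, p)

Answer: no — s(p + q + q + r(s(r(p, q, p) + r(q, q, p) + r(s(p, q, q), p + q + q + q, u), r(p + q + q + q, p + p + q, p + p + q + q) + s(q + q, p + q, q + q + q + q), s(p + p + q + q + q + q, r(p + p + q, p + p, p + p + p + q), p + p + p + q + s(p, q, q) + s(q, q, q))), q, p), p, p) vs s(p + q + q + r(s(r(p, q, p) + r(q, q, p) + r(s(p, q, q), p + q + q + q, u), r(p + q + q + q, p + p + q, p + p + q + q) + s(q + q, p + q, q + q + q + q), s(p + p + q + q + q + q, r(p + p + p + q, p + p, p + p + q), p + p + p + q + s(p, q, q) + s(q, q, q))), q, p), p, p)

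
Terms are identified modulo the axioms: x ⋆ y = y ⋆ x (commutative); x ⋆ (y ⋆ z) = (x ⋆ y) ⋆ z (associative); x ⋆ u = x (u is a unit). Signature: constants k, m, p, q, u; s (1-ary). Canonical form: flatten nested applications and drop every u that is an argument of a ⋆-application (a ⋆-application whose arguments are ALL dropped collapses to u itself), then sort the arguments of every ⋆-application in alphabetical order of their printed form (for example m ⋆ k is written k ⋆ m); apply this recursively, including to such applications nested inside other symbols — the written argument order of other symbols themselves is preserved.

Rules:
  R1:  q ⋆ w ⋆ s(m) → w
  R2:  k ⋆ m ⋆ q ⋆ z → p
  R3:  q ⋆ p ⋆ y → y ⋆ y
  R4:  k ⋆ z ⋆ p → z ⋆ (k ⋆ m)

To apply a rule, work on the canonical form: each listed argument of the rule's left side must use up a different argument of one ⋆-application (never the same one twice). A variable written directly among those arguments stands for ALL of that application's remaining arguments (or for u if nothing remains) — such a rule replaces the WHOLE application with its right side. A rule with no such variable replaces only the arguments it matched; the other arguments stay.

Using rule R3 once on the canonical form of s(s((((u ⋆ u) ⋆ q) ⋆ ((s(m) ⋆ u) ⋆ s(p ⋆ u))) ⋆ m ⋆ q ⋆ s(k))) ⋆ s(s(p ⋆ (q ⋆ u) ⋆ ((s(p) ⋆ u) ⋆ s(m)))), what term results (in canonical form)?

Canonical form:  s(s(m ⋆ q ⋆ q ⋆ s(k) ⋆ s(m) ⋆ s(p))) ⋆ s(s(p ⋆ q ⋆ s(m) ⋆ s(p)))
R3 matches:  uses p, q;  y := s(m) ⋆ s(p)
Every leftover argument binds to the variable; the entire application is replaced.
Giving:  s(s(m ⋆ q ⋆ q ⋆ s(k) ⋆ s(m) ⋆ s(p))) ⋆ s(s(s(m) ⋆ s(m) ⋆ s(p) ⋆ s(p)))

Answer: s(s(m ⋆ q ⋆ q ⋆ s(k) ⋆ s(m) ⋆ s(p))) ⋆ s(s(s(m) ⋆ s(m) ⋆ s(p) ⋆ s(p)))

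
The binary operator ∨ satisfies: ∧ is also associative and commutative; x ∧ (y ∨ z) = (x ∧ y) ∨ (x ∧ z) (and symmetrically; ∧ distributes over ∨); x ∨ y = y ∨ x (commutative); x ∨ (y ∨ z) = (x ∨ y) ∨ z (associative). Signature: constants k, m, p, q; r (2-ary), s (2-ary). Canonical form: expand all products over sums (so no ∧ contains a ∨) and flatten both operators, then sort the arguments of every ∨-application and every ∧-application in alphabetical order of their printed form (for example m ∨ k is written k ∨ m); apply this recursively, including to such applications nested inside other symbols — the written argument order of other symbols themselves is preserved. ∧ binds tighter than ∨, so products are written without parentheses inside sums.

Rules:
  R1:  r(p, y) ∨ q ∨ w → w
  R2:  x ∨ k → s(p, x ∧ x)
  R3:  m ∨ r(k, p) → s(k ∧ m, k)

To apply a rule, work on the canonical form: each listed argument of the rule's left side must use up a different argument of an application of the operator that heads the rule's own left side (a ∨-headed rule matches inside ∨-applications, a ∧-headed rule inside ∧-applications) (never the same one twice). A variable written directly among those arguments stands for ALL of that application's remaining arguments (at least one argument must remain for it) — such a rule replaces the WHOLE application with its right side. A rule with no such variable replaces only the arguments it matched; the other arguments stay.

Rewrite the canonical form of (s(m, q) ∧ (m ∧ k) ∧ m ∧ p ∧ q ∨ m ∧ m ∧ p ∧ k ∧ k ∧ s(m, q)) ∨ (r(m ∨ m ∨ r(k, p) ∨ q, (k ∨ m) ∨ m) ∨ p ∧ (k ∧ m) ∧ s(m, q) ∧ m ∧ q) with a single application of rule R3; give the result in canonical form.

Answer: k ∧ k ∧ m ∧ m ∧ p ∧ s(m, q) ∨ k ∧ m ∧ m ∧ p ∧ q ∧ s(m, q) ∨ k ∧ m ∧ m ∧ p ∧ q ∧ s(m, q) ∨ r(m ∨ q ∨ s(k ∧ m, k), k ∨ m ∨ m)

Derivation:
Canonical form:  k ∧ k ∧ m ∧ m ∧ p ∧ s(m, q) ∨ k ∧ m ∧ m ∧ p ∧ q ∧ s(m, q) ∨ k ∧ m ∧ m ∧ p ∧ q ∧ s(m, q) ∨ r(m ∨ m ∨ q ∨ r(k, p), k ∨ m ∨ m)
R3 matches:  uses m, r(k, p)
New term:  k ∧ k ∧ m ∧ m ∧ p ∧ s(m, q) ∨ k ∧ m ∧ m ∧ p ∧ q ∧ s(m, q) ∨ k ∧ m ∧ m ∧ p ∧ q ∧ s(m, q) ∨ r(m ∨ q ∨ s(k ∧ m, k), k ∨ m ∨ m)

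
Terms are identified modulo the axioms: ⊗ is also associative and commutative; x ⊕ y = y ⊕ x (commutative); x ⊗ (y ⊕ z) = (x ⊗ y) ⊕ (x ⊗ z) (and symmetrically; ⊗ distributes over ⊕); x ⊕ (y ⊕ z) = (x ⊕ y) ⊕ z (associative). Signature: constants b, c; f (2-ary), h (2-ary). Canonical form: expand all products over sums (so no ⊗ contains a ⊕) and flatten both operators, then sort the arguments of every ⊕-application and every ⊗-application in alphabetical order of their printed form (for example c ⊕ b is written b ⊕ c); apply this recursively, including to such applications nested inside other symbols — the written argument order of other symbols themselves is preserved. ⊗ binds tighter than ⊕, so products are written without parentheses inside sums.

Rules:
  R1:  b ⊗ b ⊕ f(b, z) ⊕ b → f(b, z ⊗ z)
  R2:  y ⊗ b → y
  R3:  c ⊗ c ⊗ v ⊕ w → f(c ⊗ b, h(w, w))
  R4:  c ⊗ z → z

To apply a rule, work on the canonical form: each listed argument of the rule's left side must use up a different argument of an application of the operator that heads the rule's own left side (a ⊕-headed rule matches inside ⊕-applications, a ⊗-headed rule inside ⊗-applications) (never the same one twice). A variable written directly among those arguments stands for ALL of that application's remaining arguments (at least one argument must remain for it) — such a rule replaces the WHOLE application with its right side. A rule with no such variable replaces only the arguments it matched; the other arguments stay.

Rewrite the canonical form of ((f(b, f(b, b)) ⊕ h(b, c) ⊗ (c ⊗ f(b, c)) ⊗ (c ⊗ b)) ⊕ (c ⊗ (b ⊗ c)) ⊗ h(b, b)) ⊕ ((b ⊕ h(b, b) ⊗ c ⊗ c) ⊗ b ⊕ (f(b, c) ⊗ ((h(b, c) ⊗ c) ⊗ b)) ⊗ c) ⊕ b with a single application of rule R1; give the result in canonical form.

Canonical form:  b ⊕ b ⊗ b ⊕ b ⊗ c ⊗ c ⊗ f(b, c) ⊗ h(b, c) ⊕ b ⊗ c ⊗ c ⊗ f(b, c) ⊗ h(b, c) ⊕ b ⊗ c ⊗ c ⊗ h(b, b) ⊕ b ⊗ c ⊗ c ⊗ h(b, b) ⊕ f(b, f(b, b))
Match R1:  consume b, b ⊗ b, f(b, f(b, b));  z := f(b, b)
Result:  b ⊗ c ⊗ c ⊗ f(b, c) ⊗ h(b, c) ⊕ b ⊗ c ⊗ c ⊗ f(b, c) ⊗ h(b, c) ⊕ b ⊗ c ⊗ c ⊗ h(b, b) ⊕ b ⊗ c ⊗ c ⊗ h(b, b) ⊕ f(b, f(b, b) ⊗ f(b, b))

Answer: b ⊗ c ⊗ c ⊗ f(b, c) ⊗ h(b, c) ⊕ b ⊗ c ⊗ c ⊗ f(b, c) ⊗ h(b, c) ⊕ b ⊗ c ⊗ c ⊗ h(b, b) ⊕ b ⊗ c ⊗ c ⊗ h(b, b) ⊕ f(b, f(b, b) ⊗ f(b, b))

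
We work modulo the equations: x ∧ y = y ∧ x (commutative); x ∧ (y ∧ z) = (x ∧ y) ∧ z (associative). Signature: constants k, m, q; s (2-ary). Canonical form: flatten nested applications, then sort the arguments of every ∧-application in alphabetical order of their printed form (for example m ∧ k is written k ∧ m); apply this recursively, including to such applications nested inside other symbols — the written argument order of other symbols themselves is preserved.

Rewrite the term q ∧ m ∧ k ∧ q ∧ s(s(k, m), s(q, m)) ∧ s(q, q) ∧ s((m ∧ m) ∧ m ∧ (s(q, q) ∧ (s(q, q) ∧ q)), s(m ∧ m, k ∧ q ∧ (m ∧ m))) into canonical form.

Inside:  s((m ∧ m) ∧ m ∧ (s(q, q) ∧ (s(q, q) ∧ q)), s(m ∧ m, k ∧ q ∧ (m ∧ m)))  →  s(m ∧ m ∧ m ∧ q ∧ s(q, q) ∧ s(q, q), s(m ∧ m, k ∧ m ∧ m ∧ q))
Sort arguments:  k ∧ m ∧ q ∧ q ∧ s(m ∧ m ∧ m ∧ q ∧ s(q, q) ∧ s(q, q), s(m ∧ m, k ∧ m ∧ m ∧ q)) ∧ s(q, q) ∧ s(s(k, m), s(q, m))

Answer: k ∧ m ∧ q ∧ q ∧ s(m ∧ m ∧ m ∧ q ∧ s(q, q) ∧ s(q, q), s(m ∧ m, k ∧ m ∧ m ∧ q)) ∧ s(q, q) ∧ s(s(k, m), s(q, m))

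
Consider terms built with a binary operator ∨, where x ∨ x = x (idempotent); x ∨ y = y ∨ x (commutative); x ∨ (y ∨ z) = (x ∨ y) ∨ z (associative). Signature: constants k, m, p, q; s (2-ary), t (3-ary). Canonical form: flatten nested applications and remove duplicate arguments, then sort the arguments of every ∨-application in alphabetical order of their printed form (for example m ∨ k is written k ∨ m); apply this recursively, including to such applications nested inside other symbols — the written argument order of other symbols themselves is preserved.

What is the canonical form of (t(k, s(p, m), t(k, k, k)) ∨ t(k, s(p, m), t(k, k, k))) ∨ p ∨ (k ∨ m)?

Answer: k ∨ m ∨ p ∨ t(k, s(p, m), t(k, k, k))

Derivation:
Flatten:  t(k, s(p, m), t(k, k, k)) ∨ t(k, s(p, m), t(k, k, k)) ∨ p ∨ k ∨ m
Deduplicate:  drop duplicate t(k, s(p, m), t(k, k, k))
Sort:  k ∨ m ∨ p ∨ t(k, s(p, m), t(k, k, k))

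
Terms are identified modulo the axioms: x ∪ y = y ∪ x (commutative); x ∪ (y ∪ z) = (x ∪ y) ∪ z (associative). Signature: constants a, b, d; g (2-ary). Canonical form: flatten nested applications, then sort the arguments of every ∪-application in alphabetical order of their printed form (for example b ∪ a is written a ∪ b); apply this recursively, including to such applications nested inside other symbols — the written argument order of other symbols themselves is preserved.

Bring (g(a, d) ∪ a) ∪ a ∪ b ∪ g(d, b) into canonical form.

Answer: a ∪ a ∪ b ∪ g(a, d) ∪ g(d, b)

Derivation:
Merge nested applications:  g(a, d) ∪ a ∪ a ∪ b ∪ g(d, b)
Order the arguments:  a ∪ a ∪ b ∪ g(a, d) ∪ g(d, b)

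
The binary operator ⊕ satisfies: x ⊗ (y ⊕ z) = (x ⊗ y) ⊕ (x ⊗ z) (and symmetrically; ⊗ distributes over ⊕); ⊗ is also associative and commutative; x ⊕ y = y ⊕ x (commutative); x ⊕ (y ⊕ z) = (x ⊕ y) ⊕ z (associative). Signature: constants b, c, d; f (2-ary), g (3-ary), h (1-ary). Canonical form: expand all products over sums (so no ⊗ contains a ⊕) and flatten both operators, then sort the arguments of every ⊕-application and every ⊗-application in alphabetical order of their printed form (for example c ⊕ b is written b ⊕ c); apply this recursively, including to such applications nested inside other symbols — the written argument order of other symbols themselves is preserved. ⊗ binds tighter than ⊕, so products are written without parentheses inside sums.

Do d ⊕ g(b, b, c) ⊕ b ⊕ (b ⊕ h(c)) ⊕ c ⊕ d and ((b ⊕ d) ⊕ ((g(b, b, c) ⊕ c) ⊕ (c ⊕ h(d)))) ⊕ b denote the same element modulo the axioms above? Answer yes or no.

Answer: no — b ⊕ b ⊕ c ⊕ d ⊕ d ⊕ g(b, b, c) ⊕ h(c) vs b ⊕ b ⊕ c ⊕ c ⊕ d ⊕ g(b, b, c) ⊕ h(d)

Derivation:
Left:  d ⊕ g(b, b, c) ⊕ b ⊕ (b ⊕ h(c)) ⊕ c ⊕ d
  Flatten:  d ⊕ g(b, b, c) ⊕ b ⊕ b ⊕ h(c) ⊕ c ⊕ d
  Order the arguments:  b ⊕ b ⊕ c ⊕ d ⊕ d ⊕ g(b, b, c) ⊕ h(c)
Right:  ((b ⊕ d) ⊕ ((g(b, b, c) ⊕ c) ⊕ (c ⊕ h(d)))) ⊕ b
  Un-nest:  b ⊕ d ⊕ g(b, b, c) ⊕ c ⊕ c ⊕ h(d) ⊕ b
  Order the arguments:  b ⊕ b ⊕ c ⊕ c ⊕ d ⊕ g(b, b, c) ⊕ h(d)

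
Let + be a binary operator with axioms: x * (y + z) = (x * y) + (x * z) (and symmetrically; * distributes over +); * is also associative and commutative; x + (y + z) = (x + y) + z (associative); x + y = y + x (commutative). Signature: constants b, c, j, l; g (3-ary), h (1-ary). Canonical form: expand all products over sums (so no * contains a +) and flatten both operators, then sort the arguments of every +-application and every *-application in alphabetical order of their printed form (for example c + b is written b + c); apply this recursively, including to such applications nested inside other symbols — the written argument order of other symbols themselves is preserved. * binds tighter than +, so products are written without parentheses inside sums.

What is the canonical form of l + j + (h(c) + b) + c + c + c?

Un-nest:  l + j + h(c) + b + c + c + c
Order the arguments:  b + c + c + c + h(c) + j + l

Answer: b + c + c + c + h(c) + j + l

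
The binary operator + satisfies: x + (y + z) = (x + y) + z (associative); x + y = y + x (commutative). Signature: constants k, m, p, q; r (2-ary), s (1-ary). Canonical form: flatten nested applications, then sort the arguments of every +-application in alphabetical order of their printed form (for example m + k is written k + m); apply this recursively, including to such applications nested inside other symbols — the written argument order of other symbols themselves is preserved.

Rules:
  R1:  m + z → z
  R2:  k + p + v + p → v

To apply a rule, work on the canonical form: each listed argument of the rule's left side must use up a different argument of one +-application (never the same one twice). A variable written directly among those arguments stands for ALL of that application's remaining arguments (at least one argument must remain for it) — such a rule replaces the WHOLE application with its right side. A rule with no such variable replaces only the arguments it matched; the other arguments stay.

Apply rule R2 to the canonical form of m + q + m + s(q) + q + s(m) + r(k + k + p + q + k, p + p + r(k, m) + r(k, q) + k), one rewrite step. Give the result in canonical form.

Answer: m + m + q + q + r(k + k + k + p + q, r(k, m) + r(k, q)) + s(m) + s(q)

Derivation:
Canonical form:  m + m + q + q + r(k + k + k + p + q, k + p + p + r(k, m) + r(k, q)) + s(m) + s(q)
Match R2:  consume k, p, p;  v := r(k, m) + r(k, q)
The variable takes the whole remainder — replace the entire application.
Result:  m + m + q + q + r(k + k + k + p + q, r(k, m) + r(k, q)) + s(m) + s(q)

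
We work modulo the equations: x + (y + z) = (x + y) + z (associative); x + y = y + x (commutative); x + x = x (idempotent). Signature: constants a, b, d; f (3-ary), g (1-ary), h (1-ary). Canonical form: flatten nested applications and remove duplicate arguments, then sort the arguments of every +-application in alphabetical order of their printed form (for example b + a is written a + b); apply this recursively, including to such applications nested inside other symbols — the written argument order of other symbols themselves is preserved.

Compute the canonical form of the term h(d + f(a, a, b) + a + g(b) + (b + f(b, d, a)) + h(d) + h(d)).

Descend into:  d + f(a, a, b) + a + g(b) + (b + f(b, d, a)) + h(d) + h(d)
Flatten:  d + f(a, a, b) + a + g(b) + b + f(b, d, a) + h(d) + h(d)
Deduplicate:  drop duplicate h(d)
Sort:  a + b + d + f(a, a, b) + f(b, d, a) + g(b) + h(d)
Reassemble:  h(a + b + d + f(a, a, b) + f(b, d, a) + g(b) + h(d))

Answer: h(a + b + d + f(a, a, b) + f(b, d, a) + g(b) + h(d))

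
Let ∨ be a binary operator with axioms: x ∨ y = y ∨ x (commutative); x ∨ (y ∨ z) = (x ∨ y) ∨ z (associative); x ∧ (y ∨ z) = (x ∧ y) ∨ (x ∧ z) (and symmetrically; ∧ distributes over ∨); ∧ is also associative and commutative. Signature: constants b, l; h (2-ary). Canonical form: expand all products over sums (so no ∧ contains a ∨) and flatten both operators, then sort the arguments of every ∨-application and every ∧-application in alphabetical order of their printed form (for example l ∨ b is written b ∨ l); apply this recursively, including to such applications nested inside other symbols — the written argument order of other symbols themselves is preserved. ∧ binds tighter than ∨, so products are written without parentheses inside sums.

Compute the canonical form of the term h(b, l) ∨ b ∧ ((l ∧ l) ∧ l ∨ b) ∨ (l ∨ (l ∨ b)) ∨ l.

Expand products over sums:  h(b, l) ∨ b ∧ l ∧ l ∧ l ∨ b ∧ b ∨ l ∨ l ∨ b ∨ l
Sort arguments:  b ∨ b ∧ b ∨ b ∧ l ∧ l ∧ l ∨ h(b, l) ∨ l ∨ l ∨ l

Answer: b ∨ b ∧ b ∨ b ∧ l ∧ l ∧ l ∨ h(b, l) ∨ l ∨ l ∨ l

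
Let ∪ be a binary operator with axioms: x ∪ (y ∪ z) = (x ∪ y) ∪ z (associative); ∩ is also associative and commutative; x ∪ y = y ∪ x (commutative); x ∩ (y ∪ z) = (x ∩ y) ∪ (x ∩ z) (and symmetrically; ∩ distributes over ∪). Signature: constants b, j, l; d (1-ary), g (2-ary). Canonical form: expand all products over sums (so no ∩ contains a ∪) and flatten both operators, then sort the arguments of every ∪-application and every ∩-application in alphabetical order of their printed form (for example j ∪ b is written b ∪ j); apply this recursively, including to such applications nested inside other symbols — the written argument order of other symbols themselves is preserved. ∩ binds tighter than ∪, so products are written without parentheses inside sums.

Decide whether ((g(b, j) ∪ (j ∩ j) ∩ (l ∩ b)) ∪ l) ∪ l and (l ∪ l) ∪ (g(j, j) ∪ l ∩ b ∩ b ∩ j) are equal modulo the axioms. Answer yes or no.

Left:  ((g(b, j) ∪ (j ∩ j) ∩ (l ∩ b)) ∪ l) ∪ l
  Un-nest:  g(b, j) ∪ b ∩ j ∩ j ∩ l ∪ l ∪ l
  Order the arguments:  b ∩ j ∩ j ∩ l ∪ g(b, j) ∪ l ∪ l
Right:  (l ∪ l) ∪ (g(j, j) ∪ l ∩ b ∩ b ∩ j)
  Un-nest:  l ∪ l ∪ g(j, j) ∪ b ∩ b ∩ j ∩ l
  Order the arguments:  b ∩ b ∩ j ∩ l ∪ g(j, j) ∪ l ∪ l

Answer: no — b ∩ j ∩ j ∩ l ∪ g(b, j) ∪ l ∪ l vs b ∩ b ∩ j ∩ l ∪ g(j, j) ∪ l ∪ l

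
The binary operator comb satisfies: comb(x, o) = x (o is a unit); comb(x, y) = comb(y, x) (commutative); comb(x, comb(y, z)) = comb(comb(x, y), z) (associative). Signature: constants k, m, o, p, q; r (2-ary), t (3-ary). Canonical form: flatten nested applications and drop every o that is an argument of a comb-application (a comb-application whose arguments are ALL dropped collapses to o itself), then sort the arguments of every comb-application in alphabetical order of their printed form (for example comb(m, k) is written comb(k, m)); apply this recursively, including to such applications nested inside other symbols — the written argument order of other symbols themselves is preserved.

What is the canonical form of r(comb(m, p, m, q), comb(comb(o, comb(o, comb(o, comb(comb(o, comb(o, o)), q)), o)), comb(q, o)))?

Work inside:  comb(comb(o, comb(o, comb(o, comb(comb(o, comb(o, o)), q)), o)), comb(q, o))
Un-nest:  comb(o, o, o, o, o, o, q, o, q, o)
Unit:  drop o (×8)
Sort arguments:  comb(q, q)
Put back:  r(comb(m, m, p, q), comb(q, q))

Answer: r(comb(m, m, p, q), comb(q, q))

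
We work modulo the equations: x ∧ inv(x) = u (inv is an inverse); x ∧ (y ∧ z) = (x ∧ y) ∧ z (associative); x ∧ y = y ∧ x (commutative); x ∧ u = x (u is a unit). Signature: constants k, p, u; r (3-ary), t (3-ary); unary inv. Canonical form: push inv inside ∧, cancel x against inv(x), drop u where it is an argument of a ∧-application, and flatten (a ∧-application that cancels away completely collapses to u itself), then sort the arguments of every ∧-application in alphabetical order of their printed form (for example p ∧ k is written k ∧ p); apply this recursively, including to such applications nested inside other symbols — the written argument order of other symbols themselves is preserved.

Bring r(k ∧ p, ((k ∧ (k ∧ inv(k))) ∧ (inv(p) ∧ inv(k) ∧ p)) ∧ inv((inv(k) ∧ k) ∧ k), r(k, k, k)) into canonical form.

Answer: r(k ∧ p, inv(k), r(k, k, k))

Derivation:
Descend into:  ((k ∧ (k ∧ inv(k))) ∧ (inv(p) ∧ inv(k) ∧ p)) ∧ inv((inv(k) ∧ k) ∧ k)
Push inv inside:  distribute inv over ∧ and collapse double inv
Inverses cancel:  p cancels
Collect terms:  inv(k)
Put back:  r(k ∧ p, inv(k), r(k, k, k))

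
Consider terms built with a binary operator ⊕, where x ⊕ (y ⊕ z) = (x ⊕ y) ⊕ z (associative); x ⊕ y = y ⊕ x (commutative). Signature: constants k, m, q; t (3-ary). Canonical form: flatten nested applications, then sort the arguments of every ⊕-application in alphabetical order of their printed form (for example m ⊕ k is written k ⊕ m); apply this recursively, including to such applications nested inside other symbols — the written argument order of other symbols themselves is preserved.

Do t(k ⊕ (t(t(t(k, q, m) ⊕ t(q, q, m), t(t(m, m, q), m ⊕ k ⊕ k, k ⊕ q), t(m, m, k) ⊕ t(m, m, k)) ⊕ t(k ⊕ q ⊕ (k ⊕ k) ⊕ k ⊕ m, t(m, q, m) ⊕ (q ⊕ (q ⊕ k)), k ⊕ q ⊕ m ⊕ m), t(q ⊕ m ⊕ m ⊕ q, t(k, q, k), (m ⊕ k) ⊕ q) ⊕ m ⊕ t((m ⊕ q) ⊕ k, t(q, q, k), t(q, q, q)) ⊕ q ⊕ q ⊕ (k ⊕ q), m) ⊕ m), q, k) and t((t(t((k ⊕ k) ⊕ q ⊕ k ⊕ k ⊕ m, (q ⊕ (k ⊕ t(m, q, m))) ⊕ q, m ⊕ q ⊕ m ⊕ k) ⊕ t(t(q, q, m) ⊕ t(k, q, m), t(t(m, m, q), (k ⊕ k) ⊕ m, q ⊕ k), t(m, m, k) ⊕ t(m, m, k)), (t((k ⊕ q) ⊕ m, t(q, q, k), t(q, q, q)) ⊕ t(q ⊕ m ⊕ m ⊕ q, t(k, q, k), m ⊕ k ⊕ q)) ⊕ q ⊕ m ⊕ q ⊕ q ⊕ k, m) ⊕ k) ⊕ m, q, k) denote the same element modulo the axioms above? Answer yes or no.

Answer: yes — both canonical forms are t(k ⊕ m ⊕ t(t(k ⊕ k ⊕ k ⊕ k ⊕ m ⊕ q, k ⊕ q ⊕ q ⊕ t(m, q, m), k ⊕ m ⊕ m ⊕ q) ⊕ t(t(k, q, m) ⊕ t(q, q, m), t(t(m, m, q), k ⊕ k ⊕ m, k ⊕ q), t(m, m, k) ⊕ t(m, m, k)), k ⊕ m ⊕ q ⊕ q ⊕ q ⊕ t(k ⊕ m ⊕ q, t(q, q, k), t(q, q, q)) ⊕ t(m ⊕ m ⊕ q ⊕ q, t(k, q, k), k ⊕ m ⊕ q), m), q, k)

Derivation:
Left:  t(k ⊕ (t(t(t(k, q, m) ⊕ t(q, q, m), t(t(m, m, q), m ⊕ k ⊕ k, k ⊕ q), t(m, m, k) ⊕ t(m, m, k)) ⊕ t(k ⊕ q ⊕ (k ⊕ k) ⊕ k ⊕ m, t(m, q, m) ⊕ (q ⊕ (q ⊕ k)), k ⊕ q ⊕ m ⊕ m), t(q ⊕ m ⊕ m ⊕ q, t(k, q, k), (m ⊕ k) ⊕ q) ⊕ m ⊕ t((m ⊕ q) ⊕ k, t(q, q, k), t(q, q, q)) ⊕ q ⊕ q ⊕ (k ⊕ q), m) ⊕ m), q, k)
  Focus inside:  k ⊕ (t(t(t(k, q, m) ⊕ t(q, q, m), t(t(m, m, q), m ⊕ k ⊕ k, k ⊕ q), t(m, m, k) ⊕ t(m, m, k)) ⊕ t(k ⊕ q ⊕ (k ⊕ k) ⊕ k ⊕ m, t(m, q, m) ⊕ (q ⊕ (q ⊕ k)), k ⊕ q ⊕ m ⊕ m), t(q ⊕ m ⊕ m ⊕ q, t(k, q, k), (m ⊕ k) ⊕ q) ⊕ m ⊕ t((m ⊕ q) ⊕ k, t(q, q, k), t(q, q, q)) ⊕ q ⊕ q ⊕ (k ⊕ q), m) ⊕ m)
  Flatten:  k ⊕ t(t(t(k, q, m) ⊕ t(q, q, m), t(t(m, m, q), m ⊕ k ⊕ k, k ⊕ q), t(m, m, k) ⊕ t(m, m, k)) ⊕ t(k ⊕ q ⊕ (k ⊕ k) ⊕ k ⊕ m, t(m, q, m) ⊕ (q ⊕ (q ⊕ k)), k ⊕ q ⊕ m ⊕ m), t(q ⊕ m ⊕ m ⊕ q, t(k, q, k), (m ⊕ k) ⊕ q) ⊕ m ⊕ t((m ⊕ q) ⊕ k, t(q, q, k), t(q, q, q)) ⊕ q ⊕ q ⊕ (k ⊕ q), m) ⊕ m
  Inside:  t(t(t(k, q, m) ⊕ t(q, q, m), t(t(m, m, q), m ⊕ k ⊕ k, k ⊕ q), t(m, m, k) ⊕ t(m, m, k)) ⊕ t(k ⊕ q ⊕ (k ⊕ k) ⊕ k ⊕ m, t(m, q, m) ⊕ (q ⊕ (q ⊕ k)), k ⊕ q ⊕ m ⊕ m), t(q ⊕ m ⊕ m ⊕ q, t(k, q, k), (m ⊕ k) ⊕ q) ⊕ m ⊕ t((m ⊕ q) ⊕ k, t(q, q, k), t(q, q, q)) ⊕ q ⊕ q ⊕ (k ⊕ q), m)  →  t(t(k ⊕ k ⊕ k ⊕ k ⊕ m ⊕ q, k ⊕ q ⊕ q ⊕ t(m, q, m), k ⊕ m ⊕ m ⊕ q) ⊕ t(t(k, q, m) ⊕ t(q, q, m), t(t(m, m, q), k ⊕ k ⊕ m, k ⊕ q), t(m, m, k) ⊕ t(m, m, k)), k ⊕ m ⊕ q ⊕ q ⊕ q ⊕ t(k ⊕ m ⊕ q, t(q, q, k), t(q, q, q)) ⊕ t(m ⊕ m ⊕ q ⊕ q, t(k, q, k), k ⊕ m ⊕ q), m)
  Order the arguments:  k ⊕ m ⊕ t(t(k ⊕ k ⊕ k ⊕ k ⊕ m ⊕ q, k ⊕ q ⊕ q ⊕ t(m, q, m), k ⊕ m ⊕ m ⊕ q) ⊕ t(t(k, q, m) ⊕ t(q, q, m), t(t(m, m, q), k ⊕ k ⊕ m, k ⊕ q), t(m, m, k) ⊕ t(m, m, k)), k ⊕ m ⊕ q ⊕ q ⊕ q ⊕ t(k ⊕ m ⊕ q, t(q, q, k), t(q, q, q)) ⊕ t(m ⊕ m ⊕ q ⊕ q, t(k, q, k), k ⊕ m ⊕ q), m)
  Rebuild:  t(k ⊕ m ⊕ t(t(k ⊕ k ⊕ k ⊕ k ⊕ m ⊕ q, k ⊕ q ⊕ q ⊕ t(m, q, m), k ⊕ m ⊕ m ⊕ q) ⊕ t(t(k, q, m) ⊕ t(q, q, m), t(t(m, m, q), k ⊕ k ⊕ m, k ⊕ q), t(m, m, k) ⊕ t(m, m, k)), k ⊕ m ⊕ q ⊕ q ⊕ q ⊕ t(k ⊕ m ⊕ q, t(q, q, k), t(q, q, q)) ⊕ t(m ⊕ m ⊕ q ⊕ q, t(k, q, k), k ⊕ m ⊕ q), m), q, k)
Right:  t((t(t((k ⊕ k) ⊕ q ⊕ k ⊕ k ⊕ m, (q ⊕ (k ⊕ t(m, q, m))) ⊕ q, m ⊕ q ⊕ m ⊕ k) ⊕ t(t(q, q, m) ⊕ t(k, q, m), t(t(m, m, q), (k ⊕ k) ⊕ m, q ⊕ k), t(m, m, k) ⊕ t(m, m, k)), (t((k ⊕ q) ⊕ m, t(q, q, k), t(q, q, q)) ⊕ t(q ⊕ m ⊕ m ⊕ q, t(k, q, k), m ⊕ k ⊕ q)) ⊕ q ⊕ m ⊕ q ⊕ q ⊕ k, m) ⊕ k) ⊕ m, q, k)
  Work inside:  (t(t((k ⊕ k) ⊕ q ⊕ k ⊕ k ⊕ m, (q ⊕ (k ⊕ t(m, q, m))) ⊕ q, m ⊕ q ⊕ m ⊕ k) ⊕ t(t(q, q, m) ⊕ t(k, q, m), t(t(m, m, q), (k ⊕ k) ⊕ m, q ⊕ k), t(m, m, k) ⊕ t(m, m, k)), (t((k ⊕ q) ⊕ m, t(q, q, k), t(q, q, q)) ⊕ t(q ⊕ m ⊕ m ⊕ q, t(k, q, k), m ⊕ k ⊕ q)) ⊕ q ⊕ m ⊕ q ⊕ q ⊕ k, m) ⊕ k) ⊕ m
  Merge nested applications:  t(t((k ⊕ k) ⊕ q ⊕ k ⊕ k ⊕ m, (q ⊕ (k ⊕ t(m, q, m))) ⊕ q, m ⊕ q ⊕ m ⊕ k) ⊕ t(t(q, q, m) ⊕ t(k, q, m), t(t(m, m, q), (k ⊕ k) ⊕ m, q ⊕ k), t(m, m, k) ⊕ t(m, m, k)), (t((k ⊕ q) ⊕ m, t(q, q, k), t(q, q, q)) ⊕ t(q ⊕ m ⊕ m ⊕ q, t(k, q, k), m ⊕ k ⊕ q)) ⊕ q ⊕ m ⊕ q ⊕ q ⊕ k, m) ⊕ k ⊕ m
  Canonicalize subterm:  t(t((k ⊕ k) ⊕ q ⊕ k ⊕ k ⊕ m, (q ⊕ (k ⊕ t(m, q, m))) ⊕ q, m ⊕ q ⊕ m ⊕ k) ⊕ t(t(q, q, m) ⊕ t(k, q, m), t(t(m, m, q), (k ⊕ k) ⊕ m, q ⊕ k), t(m, m, k) ⊕ t(m, m, k)), (t((k ⊕ q) ⊕ m, t(q, q, k), t(q, q, q)) ⊕ t(q ⊕ m ⊕ m ⊕ q, t(k, q, k), m ⊕ k ⊕ q)) ⊕ q ⊕ m ⊕ q ⊕ q ⊕ k, m)  →  t(t(k ⊕ k ⊕ k ⊕ k ⊕ m ⊕ q, k ⊕ q ⊕ q ⊕ t(m, q, m), k ⊕ m ⊕ m ⊕ q) ⊕ t(t(k, q, m) ⊕ t(q, q, m), t(t(m, m, q), k ⊕ k ⊕ m, k ⊕ q), t(m, m, k) ⊕ t(m, m, k)), k ⊕ m ⊕ q ⊕ q ⊕ q ⊕ t(k ⊕ m ⊕ q, t(q, q, k), t(q, q, q)) ⊕ t(m ⊕ m ⊕ q ⊕ q, t(k, q, k), k ⊕ m ⊕ q), m)
  Sort:  k ⊕ m ⊕ t(t(k ⊕ k ⊕ k ⊕ k ⊕ m ⊕ q, k ⊕ q ⊕ q ⊕ t(m, q, m), k ⊕ m ⊕ m ⊕ q) ⊕ t(t(k, q, m) ⊕ t(q, q, m), t(t(m, m, q), k ⊕ k ⊕ m, k ⊕ q), t(m, m, k) ⊕ t(m, m, k)), k ⊕ m ⊕ q ⊕ q ⊕ q ⊕ t(k ⊕ m ⊕ q, t(q, q, k), t(q, q, q)) ⊕ t(m ⊕ m ⊕ q ⊕ q, t(k, q, k), k ⊕ m ⊕ q), m)
  Rebuild:  t(k ⊕ m ⊕ t(t(k ⊕ k ⊕ k ⊕ k ⊕ m ⊕ q, k ⊕ q ⊕ q ⊕ t(m, q, m), k ⊕ m ⊕ m ⊕ q) ⊕ t(t(k, q, m) ⊕ t(q, q, m), t(t(m, m, q), k ⊕ k ⊕ m, k ⊕ q), t(m, m, k) ⊕ t(m, m, k)), k ⊕ m ⊕ q ⊕ q ⊕ q ⊕ t(k ⊕ m ⊕ q, t(q, q, k), t(q, q, q)) ⊕ t(m ⊕ m ⊕ q ⊕ q, t(k, q, k), k ⊕ m ⊕ q), m), q, k)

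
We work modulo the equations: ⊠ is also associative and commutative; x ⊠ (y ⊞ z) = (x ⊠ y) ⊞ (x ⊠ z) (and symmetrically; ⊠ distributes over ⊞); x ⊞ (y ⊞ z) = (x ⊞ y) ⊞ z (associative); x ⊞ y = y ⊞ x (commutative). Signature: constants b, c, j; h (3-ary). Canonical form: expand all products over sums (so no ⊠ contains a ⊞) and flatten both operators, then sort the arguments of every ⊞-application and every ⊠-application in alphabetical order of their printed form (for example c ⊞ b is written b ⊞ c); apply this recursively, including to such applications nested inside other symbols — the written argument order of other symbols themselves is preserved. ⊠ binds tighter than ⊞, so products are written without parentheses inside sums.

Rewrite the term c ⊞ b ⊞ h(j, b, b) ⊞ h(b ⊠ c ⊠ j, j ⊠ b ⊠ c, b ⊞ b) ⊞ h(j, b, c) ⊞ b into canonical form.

Flatten:  c ⊞ b ⊞ h(j, b, b) ⊞ h(b ⊠ c ⊠ j, b ⊠ c ⊠ j, b ⊞ b) ⊞ h(j, b, c) ⊞ b
Sort:  b ⊞ b ⊞ c ⊞ h(b ⊠ c ⊠ j, b ⊠ c ⊠ j, b ⊞ b) ⊞ h(j, b, b) ⊞ h(j, b, c)

Answer: b ⊞ b ⊞ c ⊞ h(b ⊠ c ⊠ j, b ⊠ c ⊠ j, b ⊞ b) ⊞ h(j, b, b) ⊞ h(j, b, c)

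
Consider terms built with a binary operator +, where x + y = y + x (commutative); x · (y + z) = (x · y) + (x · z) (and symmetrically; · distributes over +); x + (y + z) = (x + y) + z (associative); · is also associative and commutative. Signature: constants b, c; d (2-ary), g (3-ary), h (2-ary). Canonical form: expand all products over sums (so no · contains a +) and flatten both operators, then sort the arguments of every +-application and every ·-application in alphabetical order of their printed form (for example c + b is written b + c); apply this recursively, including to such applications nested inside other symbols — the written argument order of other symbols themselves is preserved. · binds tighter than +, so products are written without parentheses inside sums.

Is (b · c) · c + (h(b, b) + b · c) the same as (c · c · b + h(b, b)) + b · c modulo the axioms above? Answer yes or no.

Left:  (b · c) · c + (h(b, b) + b · c)
  Un-nest:  b · c · c + h(b, b) + b · c
  Order the arguments:  b · c + b · c · c + h(b, b)
Right:  (c · c · b + h(b, b)) + b · c
  Flatten:  b · c · c + h(b, b) + b · c
  Order the arguments:  b · c + b · c · c + h(b, b)

Answer: yes — both canonical forms are b · c + b · c · c + h(b, b)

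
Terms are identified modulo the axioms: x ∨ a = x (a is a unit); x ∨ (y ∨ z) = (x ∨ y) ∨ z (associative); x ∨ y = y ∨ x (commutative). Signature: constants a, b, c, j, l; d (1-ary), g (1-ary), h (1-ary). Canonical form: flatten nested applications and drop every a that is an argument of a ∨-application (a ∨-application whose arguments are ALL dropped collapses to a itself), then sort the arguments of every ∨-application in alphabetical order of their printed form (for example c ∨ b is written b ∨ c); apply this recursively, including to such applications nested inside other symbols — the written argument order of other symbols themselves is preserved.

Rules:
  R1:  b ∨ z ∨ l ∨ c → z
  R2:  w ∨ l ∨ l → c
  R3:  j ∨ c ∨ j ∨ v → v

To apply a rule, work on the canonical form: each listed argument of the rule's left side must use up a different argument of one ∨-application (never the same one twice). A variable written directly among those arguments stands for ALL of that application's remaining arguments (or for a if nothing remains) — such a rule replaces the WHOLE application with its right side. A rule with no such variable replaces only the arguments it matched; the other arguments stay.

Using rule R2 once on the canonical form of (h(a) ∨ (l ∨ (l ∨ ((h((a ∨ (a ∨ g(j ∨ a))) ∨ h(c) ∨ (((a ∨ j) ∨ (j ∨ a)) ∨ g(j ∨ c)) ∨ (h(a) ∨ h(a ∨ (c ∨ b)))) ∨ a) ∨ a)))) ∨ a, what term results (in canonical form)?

Canonical form:  h(a) ∨ h(g(c ∨ j) ∨ g(j) ∨ h(a) ∨ h(b ∨ c) ∨ h(c) ∨ j ∨ j) ∨ l ∨ l
Match R2:  consume l, l;  w := h(a) ∨ h(g(c ∨ j) ∨ g(j) ∨ h(a) ∨ h(b ∨ c) ∨ h(c) ∨ j ∨ j)
Every leftover argument binds to the variable; the entire application is replaced.
Giving:  c

Answer: c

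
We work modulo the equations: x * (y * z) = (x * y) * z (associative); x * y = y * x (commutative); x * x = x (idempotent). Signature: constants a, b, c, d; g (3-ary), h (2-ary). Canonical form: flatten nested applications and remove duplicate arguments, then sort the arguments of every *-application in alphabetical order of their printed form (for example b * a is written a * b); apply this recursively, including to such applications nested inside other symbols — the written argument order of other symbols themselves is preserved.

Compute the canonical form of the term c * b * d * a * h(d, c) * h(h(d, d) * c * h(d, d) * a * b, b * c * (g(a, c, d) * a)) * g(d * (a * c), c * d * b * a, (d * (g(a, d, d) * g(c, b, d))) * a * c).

Answer: a * b * c * d * g(a * c * d, a * b * c * d, a * c * d * g(a, d, d) * g(c, b, d)) * h(a * b * c * h(d, d), a * b * c * g(a, c, d)) * h(d, c)

Derivation:
Simplify inside:  h(h(d, d) * c * h(d, d) * a * b, b * c * (g(a, c, d) * a))  →  h(a * b * c * h(d, d), a * b * c * g(a, c, d))
Inside:  g(d * (a * c), c * d * b * a, (d * (g(a, d, d) * g(c, b, d))) * a * c)  →  g(a * c * d, a * b * c * d, a * c * d * g(a, d, d) * g(c, b, d))
Order the arguments:  a * b * c * d * g(a * c * d, a * b * c * d, a * c * d * g(a, d, d) * g(c, b, d)) * h(a * b * c * h(d, d), a * b * c * g(a, c, d)) * h(d, c)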